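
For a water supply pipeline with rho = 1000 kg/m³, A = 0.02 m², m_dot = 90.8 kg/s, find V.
Formula: \dot{m} = \rho A V
Substituting knowns: 90.8 = 1000·0.02·V
Solving for V: V = 90.8/(1000·0.02) = 4.54 m/s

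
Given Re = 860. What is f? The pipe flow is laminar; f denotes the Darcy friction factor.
Formula: f = \frac{64}{Re}
f = 64/860 = 0.07442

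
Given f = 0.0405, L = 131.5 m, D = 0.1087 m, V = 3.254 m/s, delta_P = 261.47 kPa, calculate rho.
Formula: \Delta P = f \frac{L}{D} \frac{\rho V^2}{2}
Substituting knowns: 261.47 = 0.0405·(131.5/0.1087)·0.5·rho·3.254²/1000
Solving for rho: rho = (261.47·1000)/(0.0405·(131.5/0.1087)·0.5·3.254²) = 1008 kg/m³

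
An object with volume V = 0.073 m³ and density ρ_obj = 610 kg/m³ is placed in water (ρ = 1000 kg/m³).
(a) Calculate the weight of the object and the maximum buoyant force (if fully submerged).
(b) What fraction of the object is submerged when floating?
(a) W=rho_obj*g*V=610*9.81*0.073=436.8 N; F_B(max)=rho*g*V=1000*9.81*0.073=716.1 N
(b) Floating fraction=rho_obj/rho=610/1000=0.610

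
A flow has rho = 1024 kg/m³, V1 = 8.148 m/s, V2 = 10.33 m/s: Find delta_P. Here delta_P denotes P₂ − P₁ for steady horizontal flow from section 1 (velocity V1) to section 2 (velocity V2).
Formula: \Delta P = \frac{1}{2} \rho (V_1^2 - V_2^2)
delta_P = 0.5·1024·(8.148² − 10.33²)/1000 = -20.64 kPa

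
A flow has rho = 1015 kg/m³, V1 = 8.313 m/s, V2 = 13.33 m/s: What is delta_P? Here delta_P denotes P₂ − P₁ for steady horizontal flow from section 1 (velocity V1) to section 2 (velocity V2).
Formula: \Delta P = \frac{1}{2} \rho (V_1^2 - V_2^2)
delta_P = 0.5·1015·(8.313² − 13.33²)/1000 = -55.11 kPa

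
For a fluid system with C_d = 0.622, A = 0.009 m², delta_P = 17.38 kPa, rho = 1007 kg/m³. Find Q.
Formula: Q = C_d A \sqrt{\frac{2 \Delta P}{\rho}}
Q = 0.622·0.009·√(2·(17.38·1000)/1007)·1000 = 32.89 L/s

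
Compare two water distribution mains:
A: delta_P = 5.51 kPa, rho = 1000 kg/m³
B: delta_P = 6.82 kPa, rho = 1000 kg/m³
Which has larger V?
V(A) = 3.32 m/s, V(B) = 3.693 m/s. Answer: B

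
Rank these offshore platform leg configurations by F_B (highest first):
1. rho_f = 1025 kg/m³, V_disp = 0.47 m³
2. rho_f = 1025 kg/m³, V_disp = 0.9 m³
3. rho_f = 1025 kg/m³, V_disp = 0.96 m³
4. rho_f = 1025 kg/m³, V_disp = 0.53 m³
Case 1: F_B = 4726 N
Case 2: F_B = 9050 N
Case 3: F_B = 9653 N
Case 4: F_B = 5329 N
Ranking (highest first): 3, 2, 4, 1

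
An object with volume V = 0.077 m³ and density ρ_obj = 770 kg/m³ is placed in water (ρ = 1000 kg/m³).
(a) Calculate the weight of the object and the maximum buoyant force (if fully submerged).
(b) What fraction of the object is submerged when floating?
(a) W=rho_obj*g*V=770*9.81*0.077=581.6 N; F_B(max)=rho*g*V=1000*9.81*0.077=755.4 N
(b) Floating fraction=rho_obj/rho=770/1000=0.770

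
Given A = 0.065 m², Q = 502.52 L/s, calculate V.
Formula: Q = A V
Substituting knowns: 502.52 = 0.065·V·1000
Solving for V: V = (502.52/1000)/0.065 = 7.731 m/s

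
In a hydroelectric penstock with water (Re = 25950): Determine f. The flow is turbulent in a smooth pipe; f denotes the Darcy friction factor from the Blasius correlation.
Formula: f = \frac{0.316}{Re^{0.25}}
f = 0.316/25950^0.25 = 0.0249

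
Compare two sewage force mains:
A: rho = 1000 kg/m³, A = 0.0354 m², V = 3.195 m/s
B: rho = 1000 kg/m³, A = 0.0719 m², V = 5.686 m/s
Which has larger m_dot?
m_dot(A) = 113.1 kg/s, m_dot(B) = 408.8 kg/s. Answer: B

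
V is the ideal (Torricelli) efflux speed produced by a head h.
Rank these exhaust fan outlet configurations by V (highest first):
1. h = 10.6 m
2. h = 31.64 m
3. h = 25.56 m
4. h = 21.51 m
Case 1: V = 14.42 m/s
Case 2: V = 24.92 m/s
Case 3: V = 22.39 m/s
Case 4: V = 20.54 m/s
Ranking (highest first): 2, 3, 4, 1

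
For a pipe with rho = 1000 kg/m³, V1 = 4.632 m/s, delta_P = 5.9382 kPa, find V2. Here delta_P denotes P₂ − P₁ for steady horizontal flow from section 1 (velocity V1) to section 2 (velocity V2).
Formula: \Delta P = \frac{1}{2} \rho (V_1^2 - V_2^2)
Substituting knowns: 5.9382 = 0.5·1000·(4.632² − V2²)/1000
Solving for V2: V2 = √(4.632² − 2·(5.9382·1000)/1000) = 3.095 m/s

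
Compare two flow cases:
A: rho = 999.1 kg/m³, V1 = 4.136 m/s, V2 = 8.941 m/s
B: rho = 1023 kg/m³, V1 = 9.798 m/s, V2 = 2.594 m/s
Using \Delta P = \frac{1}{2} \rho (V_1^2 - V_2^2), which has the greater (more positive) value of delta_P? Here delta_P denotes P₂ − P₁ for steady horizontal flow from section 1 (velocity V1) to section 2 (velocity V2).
delta_P(A) = -31.39 kPa, delta_P(B) = 45.66 kPa. Answer: B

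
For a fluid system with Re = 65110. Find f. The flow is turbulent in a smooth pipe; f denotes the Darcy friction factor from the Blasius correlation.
Formula: f = \frac{0.316}{Re^{0.25}}
f = 0.316/65110^0.25 = 0.01978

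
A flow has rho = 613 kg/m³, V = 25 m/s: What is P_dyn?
Formula: P_{dyn} = \frac{1}{2} \rho V^2
P_dyn = 0.5·613·25²/1000 = 191.6 kPa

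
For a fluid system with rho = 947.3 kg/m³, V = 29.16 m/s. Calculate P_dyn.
Formula: P_{dyn} = \frac{1}{2} \rho V^2
P_dyn = 0.5·947.3·29.16²/1000 = 402.7 kPa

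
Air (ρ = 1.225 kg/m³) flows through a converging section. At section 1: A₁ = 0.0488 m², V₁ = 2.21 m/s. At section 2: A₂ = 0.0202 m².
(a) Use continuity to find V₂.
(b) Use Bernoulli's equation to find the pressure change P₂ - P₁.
(a) Continuity: A₁V₁=A₂V₂ -> V₂=A₁V₁/A₂=0.0488*2.21/0.0202=5.34 m/s
(b) Bernoulli: P₂-P₁=0.5*rho*(V₁^2-V₂^2)/1000=0.5*1.225*(2.21^2-5.34^2)/1000=-0.01447 kPa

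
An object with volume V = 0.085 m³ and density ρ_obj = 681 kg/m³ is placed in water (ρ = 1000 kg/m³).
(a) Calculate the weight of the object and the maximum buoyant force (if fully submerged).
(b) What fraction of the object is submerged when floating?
(a) W=rho_obj*g*V=681*9.81*0.085=567.9 N; F_B(max)=rho*g*V=1000*9.81*0.085=833.9 N
(b) Floating fraction=rho_obj/rho=681/1000=0.681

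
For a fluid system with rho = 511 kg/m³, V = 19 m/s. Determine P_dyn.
Formula: P_{dyn} = \frac{1}{2} \rho V^2
P_dyn = 0.5·511·19²/1000 = 92.24 kPa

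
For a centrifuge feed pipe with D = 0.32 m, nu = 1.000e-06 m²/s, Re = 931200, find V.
Formula: Re = \frac{V D}{\nu}
Substituting knowns: 931200 = V·0.32/1.000e-06
Solving for V: V = 931200·1.000e-06/0.32 = 2.91 m/s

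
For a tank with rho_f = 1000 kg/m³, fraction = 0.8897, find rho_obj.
Formula: f_{sub} = \frac{\rho_{obj}}{\rho_f}
Substituting knowns: 0.8897 = rho_obj/1000
Solving for rho_obj: rho_obj = 0.8897·1000 = 889.7 kg/m³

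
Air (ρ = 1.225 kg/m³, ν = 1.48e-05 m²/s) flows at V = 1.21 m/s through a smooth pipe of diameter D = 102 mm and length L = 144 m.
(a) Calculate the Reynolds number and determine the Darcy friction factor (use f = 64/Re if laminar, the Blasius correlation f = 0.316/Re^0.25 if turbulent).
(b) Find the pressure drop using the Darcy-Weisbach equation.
(a) Re = V·D/ν = 1.21·0.102/1.48e-05 = 8339.2 → turbulent (Re > 4000); f = 0.316/Re^0.25 = 0.316/8339.2^0.25 = 0.033068
(b) Darcy-Weisbach: ΔP = f·(L/D)·½ρV²/1000 = 0.033068·(144/0.102)·½·1.225·1.21²/1000 = 0.04186 kPa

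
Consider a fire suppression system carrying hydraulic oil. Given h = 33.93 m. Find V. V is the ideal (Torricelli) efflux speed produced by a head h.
Formula: V = \sqrt{2 g h}
V = √(2·9.81·33.93) = 25.8 m/s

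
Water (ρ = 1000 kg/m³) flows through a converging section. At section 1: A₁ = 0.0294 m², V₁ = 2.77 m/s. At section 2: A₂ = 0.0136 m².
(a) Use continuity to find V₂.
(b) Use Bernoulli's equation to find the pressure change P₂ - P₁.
(a) Continuity: A₁V₁=A₂V₂ -> V₂=A₁V₁/A₂=0.0294*2.77/0.0136=5.99 m/s
(b) Bernoulli: P₂-P₁=0.5*rho*(V₁^2-V₂^2)/1000=0.5*1000*(2.77^2-5.99^2)/1000=-14.1 kPa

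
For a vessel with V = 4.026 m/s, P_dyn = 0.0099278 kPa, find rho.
Formula: P_{dyn} = \frac{1}{2} \rho V^2
Substituting knowns: 0.0099278 = 0.5·rho·4.026²/1000
Solving for rho: rho = 2·(0.0099278·1000)/4.026² = 1.225 kg/m³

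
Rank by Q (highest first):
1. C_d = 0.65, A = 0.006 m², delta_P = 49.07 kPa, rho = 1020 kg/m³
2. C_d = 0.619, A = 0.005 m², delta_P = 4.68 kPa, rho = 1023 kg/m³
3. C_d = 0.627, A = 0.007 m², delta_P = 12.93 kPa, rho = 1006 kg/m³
Case 1: Q = 38.25 L/s
Case 2: Q = 9.362 L/s
Case 3: Q = 22.25 L/s
Ranking (highest first): 1, 3, 2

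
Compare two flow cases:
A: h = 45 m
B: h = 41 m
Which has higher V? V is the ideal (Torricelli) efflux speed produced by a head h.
V(A) = 29.71 m/s, V(B) = 28.36 m/s. Answer: A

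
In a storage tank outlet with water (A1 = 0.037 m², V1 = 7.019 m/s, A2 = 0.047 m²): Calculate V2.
Formula: V_2 = \frac{A_1 V_1}{A_2}
V2 = 0.037·7.019/0.047 = 5.526 m/s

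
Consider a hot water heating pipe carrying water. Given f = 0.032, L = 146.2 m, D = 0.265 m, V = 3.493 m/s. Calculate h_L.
Formula: h_L = f \frac{L}{D} \frac{V^2}{2g}
h_L = 0.032·(146.2/0.265)·3.493²/(2·9.81) = 10.98 m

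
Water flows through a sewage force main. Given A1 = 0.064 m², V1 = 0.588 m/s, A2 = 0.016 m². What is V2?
Formula: V_2 = \frac{A_1 V_1}{A_2}
V2 = 0.064·0.588/0.016 = 2.352 m/s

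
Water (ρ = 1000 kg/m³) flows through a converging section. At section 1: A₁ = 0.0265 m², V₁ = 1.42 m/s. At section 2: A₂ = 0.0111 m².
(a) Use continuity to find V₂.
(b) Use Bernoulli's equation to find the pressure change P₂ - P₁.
(a) Continuity: A₁V₁=A₂V₂ -> V₂=A₁V₁/A₂=0.0265*1.42/0.0111=3.39 m/s
(b) Bernoulli: P₂-P₁=0.5*rho*(V₁^2-V₂^2)/1000=0.5*1000*(1.42^2-3.39^2)/1000=-4.738 kPa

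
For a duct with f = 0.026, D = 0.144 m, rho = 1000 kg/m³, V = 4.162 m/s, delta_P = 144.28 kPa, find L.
Formula: \Delta P = f \frac{L}{D} \frac{\rho V^2}{2}
Substituting knowns: 144.28 = 0.026·(L/0.144)·0.5·1000·4.162²/1000
Solving for L: L = (144.28·1000)·0.144/(0.026·0.5·1000·4.162²) = 92.26 m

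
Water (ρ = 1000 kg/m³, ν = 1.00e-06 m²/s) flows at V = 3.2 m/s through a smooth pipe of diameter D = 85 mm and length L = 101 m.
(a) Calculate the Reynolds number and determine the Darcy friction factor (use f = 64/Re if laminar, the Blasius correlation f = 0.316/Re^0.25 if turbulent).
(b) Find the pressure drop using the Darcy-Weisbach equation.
(a) Re = V·D/ν = 3.2·0.085/1.00e-06 = 272000 → turbulent (Re > 4000); f = 0.316/Re^0.25 = 0.316/272000^0.25 = 0.013837 (Blasius is strictly valid for Re ≲ 1e5; used here as the smooth-pipe estimate the problem specifies)
(b) Darcy-Weisbach: ΔP = f·(L/D)·½ρV²/1000 = 0.013837·(101/0.085)·½·1000·3.2²/1000 = 84.18 kPa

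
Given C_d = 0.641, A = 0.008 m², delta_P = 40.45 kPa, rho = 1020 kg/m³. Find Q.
Formula: Q = C_d A \sqrt{\frac{2 \Delta P}{\rho}}
Q = 0.641·0.008·√(2·(40.45·1000)/1020)·1000 = 45.67 L/s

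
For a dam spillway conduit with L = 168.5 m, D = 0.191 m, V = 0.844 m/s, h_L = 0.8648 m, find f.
Formula: h_L = f \frac{L}{D} \frac{V^2}{2g}
Substituting knowns: 0.8648 = f·(168.5/0.191)·0.844²/(2·9.81)
Solving for f: f = 0.8648·2·9.81/((168.5/0.191)·0.844²) = 0.027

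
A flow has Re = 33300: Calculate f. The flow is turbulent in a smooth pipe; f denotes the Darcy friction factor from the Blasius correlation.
Formula: f = \frac{0.316}{Re^{0.25}}
f = 0.316/33300^0.25 = 0.02339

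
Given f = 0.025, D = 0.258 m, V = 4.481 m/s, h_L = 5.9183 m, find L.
Formula: h_L = f \frac{L}{D} \frac{V^2}{2g}
Substituting knowns: 5.9183 = 0.025·(L/0.258)·4.481²/(2·9.81)
Solving for L: L = 5.9183·2·9.81·0.258/(0.025·4.481²) = 59.68 m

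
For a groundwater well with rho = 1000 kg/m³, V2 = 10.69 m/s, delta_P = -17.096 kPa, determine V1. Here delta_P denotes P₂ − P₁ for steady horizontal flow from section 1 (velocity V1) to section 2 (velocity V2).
Formula: \Delta P = \frac{1}{2} \rho (V_1^2 - V_2^2)
Substituting knowns: -17.096 = 0.5·1000·(V1² − 10.69²)/1000
Solving for V1: V1 = √(10.69² + 2·(-17.096·1000)/1000) = 8.949 m/s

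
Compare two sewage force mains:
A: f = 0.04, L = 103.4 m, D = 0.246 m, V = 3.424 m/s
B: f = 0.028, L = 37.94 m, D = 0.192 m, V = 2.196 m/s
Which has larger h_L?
h_L(A) = 10.05 m, h_L(B) = 1.36 m. Answer: A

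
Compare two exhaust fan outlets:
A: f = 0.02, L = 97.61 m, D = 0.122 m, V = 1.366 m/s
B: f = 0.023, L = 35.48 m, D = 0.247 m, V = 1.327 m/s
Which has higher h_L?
h_L(A) = 1.522 m, h_L(B) = 0.2965 m. Answer: A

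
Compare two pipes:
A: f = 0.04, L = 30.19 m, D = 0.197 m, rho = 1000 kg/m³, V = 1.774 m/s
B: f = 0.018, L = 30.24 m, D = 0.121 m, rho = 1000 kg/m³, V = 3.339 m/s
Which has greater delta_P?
delta_P(A) = 9.646 kPa, delta_P(B) = 25.08 kPa. Answer: B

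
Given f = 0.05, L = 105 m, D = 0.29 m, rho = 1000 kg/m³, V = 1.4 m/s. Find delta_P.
Formula: \Delta P = f \frac{L}{D} \frac{\rho V^2}{2}
delta_P = 0.05·(105/0.29)·0.5·1000·1.4²/1000 = 17.74 kPa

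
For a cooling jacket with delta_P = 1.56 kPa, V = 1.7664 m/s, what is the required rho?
Formula: V = \sqrt{\frac{2 \Delta P}{\rho}}
Substituting knowns: 1.7664 = √(2·(1.56·1000)/rho)
Solving for rho: rho = 2·(1.56·1000)/1.7664² = 999.9 kg/m³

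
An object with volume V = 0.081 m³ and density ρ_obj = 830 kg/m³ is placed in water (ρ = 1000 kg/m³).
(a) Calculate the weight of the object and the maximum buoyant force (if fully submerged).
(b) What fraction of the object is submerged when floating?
(a) W=rho_obj*g*V=830*9.81*0.081=659.5 N; F_B(max)=rho*g*V=1000*9.81*0.081=794.6 N
(b) Floating fraction=rho_obj/rho=830/1000=0.830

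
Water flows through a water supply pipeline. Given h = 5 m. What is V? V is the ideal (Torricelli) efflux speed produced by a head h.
Formula: V = \sqrt{2 g h}
V = √(2·9.81·5) = 9.905 m/s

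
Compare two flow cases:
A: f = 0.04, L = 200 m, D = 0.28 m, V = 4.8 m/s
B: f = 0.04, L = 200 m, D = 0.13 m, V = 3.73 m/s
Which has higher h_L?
h_L(A) = 33.55 m, h_L(B) = 43.64 m. Answer: B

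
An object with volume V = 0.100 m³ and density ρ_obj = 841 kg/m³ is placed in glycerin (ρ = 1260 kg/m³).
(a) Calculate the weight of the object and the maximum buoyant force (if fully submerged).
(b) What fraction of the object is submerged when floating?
(a) W=rho_obj*g*V=841*9.81*0.100=825.0 N; F_B(max)=rho*g*V=1260*9.81*0.100=1236.1 N
(b) Floating fraction=rho_obj/rho=841/1260=0.667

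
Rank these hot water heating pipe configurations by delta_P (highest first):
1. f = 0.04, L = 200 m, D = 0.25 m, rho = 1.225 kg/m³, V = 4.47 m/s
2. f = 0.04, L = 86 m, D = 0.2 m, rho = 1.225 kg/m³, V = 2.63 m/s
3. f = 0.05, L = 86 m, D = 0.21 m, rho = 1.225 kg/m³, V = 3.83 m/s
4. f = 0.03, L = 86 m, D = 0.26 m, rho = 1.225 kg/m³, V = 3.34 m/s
Case 1: delta_P = 0.3916 kPa
Case 2: delta_P = 0.07287 kPa
Case 3: delta_P = 0.184 kPa
Case 4: delta_P = 0.0678 kPa
Ranking (highest first): 1, 3, 2, 4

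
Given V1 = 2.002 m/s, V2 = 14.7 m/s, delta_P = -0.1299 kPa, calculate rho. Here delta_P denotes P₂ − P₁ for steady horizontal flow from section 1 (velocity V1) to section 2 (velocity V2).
Formula: \Delta P = \frac{1}{2} \rho (V_1^2 - V_2^2)
Substituting knowns: -0.1299 = 0.5·rho·(2.002² − 14.7²)/1000
Solving for rho: rho = 2·(-0.1299·1000)/(2.002² − 14.7²) = 1.225 kg/m³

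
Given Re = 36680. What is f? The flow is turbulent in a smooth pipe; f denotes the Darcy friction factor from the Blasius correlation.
Formula: f = \frac{0.316}{Re^{0.25}}
f = 0.316/36680^0.25 = 0.02283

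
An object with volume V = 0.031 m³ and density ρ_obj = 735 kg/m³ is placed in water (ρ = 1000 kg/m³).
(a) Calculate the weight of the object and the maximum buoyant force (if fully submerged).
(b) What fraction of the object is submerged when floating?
(a) W=rho_obj*g*V=735*9.81*0.031=223.5 N; F_B(max)=rho*g*V=1000*9.81*0.031=304.1 N
(b) Floating fraction=rho_obj/rho=735/1000=0.735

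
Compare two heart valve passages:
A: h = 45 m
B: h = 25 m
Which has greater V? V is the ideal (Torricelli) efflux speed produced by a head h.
V(A) = 29.71 m/s, V(B) = 22.15 m/s. Answer: A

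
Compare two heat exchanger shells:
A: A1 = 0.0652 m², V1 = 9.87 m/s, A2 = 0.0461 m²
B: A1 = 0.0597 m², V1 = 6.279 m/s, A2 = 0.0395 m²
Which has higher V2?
V2(A) = 13.96 m/s, V2(B) = 9.49 m/s. Answer: A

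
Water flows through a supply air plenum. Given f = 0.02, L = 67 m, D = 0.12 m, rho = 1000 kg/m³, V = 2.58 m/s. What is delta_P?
Formula: \Delta P = f \frac{L}{D} \frac{\rho V^2}{2}
delta_P = 0.02·(67/0.12)·0.5·1000·2.58²/1000 = 37.16 kPa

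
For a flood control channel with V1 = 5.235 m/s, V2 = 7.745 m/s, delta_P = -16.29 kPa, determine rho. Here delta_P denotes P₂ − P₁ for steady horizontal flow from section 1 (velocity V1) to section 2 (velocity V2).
Formula: \Delta P = \frac{1}{2} \rho (V_1^2 - V_2^2)
Substituting knowns: -16.29 = 0.5·rho·(5.235² − 7.745²)/1000
Solving for rho: rho = 2·(-16.29·1000)/(5.235² − 7.745²) = 1000 kg/m³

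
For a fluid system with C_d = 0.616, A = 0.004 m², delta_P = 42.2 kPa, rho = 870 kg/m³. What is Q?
Formula: Q = C_d A \sqrt{\frac{2 \Delta P}{\rho}}
Q = 0.616·0.004·√(2·(42.2·1000)/870)·1000 = 24.27 L/s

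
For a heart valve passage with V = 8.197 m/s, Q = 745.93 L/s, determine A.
Formula: Q = A V
Substituting knowns: 745.93 = A·8.197·1000
Solving for A: A = (745.93/1000)/8.197 = 0.091 m²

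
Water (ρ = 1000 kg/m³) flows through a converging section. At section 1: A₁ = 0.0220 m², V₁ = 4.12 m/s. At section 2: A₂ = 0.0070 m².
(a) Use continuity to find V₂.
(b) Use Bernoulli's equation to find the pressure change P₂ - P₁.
(a) Continuity: A₁V₁=A₂V₂ -> V₂=A₁V₁/A₂=0.0220*4.12/0.0070=12.95 m/s
(b) Bernoulli: P₂-P₁=0.5*rho*(V₁^2-V₂^2)/1000=0.5*1000*(4.12^2-12.95^2)/1000=-75.36 kPa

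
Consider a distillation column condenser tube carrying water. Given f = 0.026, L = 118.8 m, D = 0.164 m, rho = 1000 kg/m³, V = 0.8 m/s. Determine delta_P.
Formula: \Delta P = f \frac{L}{D} \frac{\rho V^2}{2}
delta_P = 0.026·(118.8/0.164)·0.5·1000·0.8²/1000 = 6.027 kPa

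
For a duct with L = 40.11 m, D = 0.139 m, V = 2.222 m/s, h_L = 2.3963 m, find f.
Formula: h_L = f \frac{L}{D} \frac{V^2}{2g}
Substituting knowns: 2.3963 = f·(40.11/0.139)·2.222²/(2·9.81)
Solving for f: f = 2.3963·2·9.81/((40.11/0.139)·2.222²) = 0.033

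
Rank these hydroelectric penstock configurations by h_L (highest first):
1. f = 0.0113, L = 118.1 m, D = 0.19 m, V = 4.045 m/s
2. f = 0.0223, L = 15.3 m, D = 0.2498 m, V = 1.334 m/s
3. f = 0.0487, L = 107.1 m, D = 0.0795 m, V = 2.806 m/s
Case 1: h_L = 5.858 m
Case 2: h_L = 0.1239 m
Case 3: h_L = 26.33 m
Ranking (highest first): 3, 1, 2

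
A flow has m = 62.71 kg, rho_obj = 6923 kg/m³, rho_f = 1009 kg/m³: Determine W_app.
Formula: W_{app} = mg\left(1 - \frac{\rho_f}{\rho_{obj}}\right)
W_app = 62.71·9.81·(1 − 1009/6923) = 525.5 N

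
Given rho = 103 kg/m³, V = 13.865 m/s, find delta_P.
Formula: V = \sqrt{\frac{2 \Delta P}{\rho}}
Substituting knowns: 13.865 = √(2·(delta_P·1000)/103)
Solving for delta_P: delta_P = 13.865²·103/2/1000 = 9.9 kPa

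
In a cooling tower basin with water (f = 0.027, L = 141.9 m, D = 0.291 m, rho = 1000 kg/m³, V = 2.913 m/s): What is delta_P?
Formula: \Delta P = f \frac{L}{D} \frac{\rho V^2}{2}
delta_P = 0.027·(141.9/0.291)·0.5·1000·2.913²/1000 = 55.86 kPa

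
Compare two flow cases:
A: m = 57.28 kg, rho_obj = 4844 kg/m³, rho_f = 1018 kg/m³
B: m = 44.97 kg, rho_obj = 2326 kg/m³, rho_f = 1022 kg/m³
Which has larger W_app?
W_app(A) = 443.8 N, W_app(B) = 247.3 N. Answer: A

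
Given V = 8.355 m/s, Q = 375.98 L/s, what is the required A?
Formula: Q = A V
Substituting knowns: 375.98 = A·8.355·1000
Solving for A: A = (375.98/1000)/8.355 = 0.045 m²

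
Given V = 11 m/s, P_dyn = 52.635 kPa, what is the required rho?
Formula: P_{dyn} = \frac{1}{2} \rho V^2
Substituting knowns: 52.635 = 0.5·rho·11²/1000
Solving for rho: rho = 2·(52.635·1000)/11² = 870 kg/m³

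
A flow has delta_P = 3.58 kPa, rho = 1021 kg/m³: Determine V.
Formula: V = \sqrt{\frac{2 \Delta P}{\rho}}
V = √(2·(3.58·1000)/1021) = 2.648 m/s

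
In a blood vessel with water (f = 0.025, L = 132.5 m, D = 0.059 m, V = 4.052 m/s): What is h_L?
Formula: h_L = f \frac{L}{D} \frac{V^2}{2g}
h_L = 0.025·(132.5/0.059)·4.052²/(2·9.81) = 46.98 m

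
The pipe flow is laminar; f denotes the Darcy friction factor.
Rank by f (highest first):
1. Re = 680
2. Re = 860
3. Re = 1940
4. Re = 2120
Case 1: f = 0.09412
Case 2: f = 0.07442
Case 3: f = 0.03299
Case 4: f = 0.03019
Ranking (highest first): 1, 2, 3, 4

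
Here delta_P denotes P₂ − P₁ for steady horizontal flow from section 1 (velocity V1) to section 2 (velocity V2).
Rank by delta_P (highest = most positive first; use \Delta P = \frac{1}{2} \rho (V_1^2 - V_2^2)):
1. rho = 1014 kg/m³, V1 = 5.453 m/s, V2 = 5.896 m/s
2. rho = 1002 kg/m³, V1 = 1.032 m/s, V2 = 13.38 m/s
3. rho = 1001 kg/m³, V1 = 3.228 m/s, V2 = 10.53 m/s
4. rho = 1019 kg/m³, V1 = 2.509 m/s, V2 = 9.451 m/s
Case 1: delta_P = -2.549 kPa
Case 2: delta_P = -89.16 kPa
Case 3: delta_P = -50.28 kPa
Case 4: delta_P = -42.3 kPa
Ranking (highest first): 1, 4, 3, 2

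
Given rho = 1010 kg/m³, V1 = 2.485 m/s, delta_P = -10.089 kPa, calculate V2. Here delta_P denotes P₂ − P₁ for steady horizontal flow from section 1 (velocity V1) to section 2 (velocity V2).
Formula: \Delta P = \frac{1}{2} \rho (V_1^2 - V_2^2)
Substituting knowns: -10.089 = 0.5·1010·(2.485² − V2²)/1000
Solving for V2: V2 = √(2.485² − 2·(-10.089·1000)/1010) = 5.114 m/s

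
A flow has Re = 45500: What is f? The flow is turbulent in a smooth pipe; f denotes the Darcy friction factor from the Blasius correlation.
Formula: f = \frac{0.316}{Re^{0.25}}
f = 0.316/45500^0.25 = 0.02164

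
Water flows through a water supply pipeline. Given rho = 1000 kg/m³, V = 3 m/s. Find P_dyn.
Formula: P_{dyn} = \frac{1}{2} \rho V^2
P_dyn = 0.5·1000·3²/1000 = 4.5 kPa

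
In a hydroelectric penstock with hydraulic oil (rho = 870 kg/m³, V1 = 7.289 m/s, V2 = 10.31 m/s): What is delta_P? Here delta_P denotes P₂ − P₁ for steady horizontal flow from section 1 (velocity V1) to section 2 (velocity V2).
Formula: \Delta P = \frac{1}{2} \rho (V_1^2 - V_2^2)
delta_P = 0.5·870·(7.289² − 10.31²)/1000 = -23.13 kPa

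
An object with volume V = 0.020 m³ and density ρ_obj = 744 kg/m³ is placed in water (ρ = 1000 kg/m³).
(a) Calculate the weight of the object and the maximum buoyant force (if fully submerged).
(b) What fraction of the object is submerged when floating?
(a) W=rho_obj*g*V=744*9.81*0.020=146.0 N; F_B(max)=rho*g*V=1000*9.81*0.020=196.2 N
(b) Floating fraction=rho_obj/rho=744/1000=0.744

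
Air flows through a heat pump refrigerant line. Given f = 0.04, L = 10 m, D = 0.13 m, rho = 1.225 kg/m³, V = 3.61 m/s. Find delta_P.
Formula: \Delta P = f \frac{L}{D} \frac{\rho V^2}{2}
delta_P = 0.04·(10/0.13)·0.5·1.225·3.61²/1000 = 0.02456 kPa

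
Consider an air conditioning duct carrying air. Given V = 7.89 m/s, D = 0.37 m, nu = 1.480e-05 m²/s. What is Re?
Formula: Re = \frac{V D}{\nu}
Re = 7.89·0.37/1.480e-05 = 197250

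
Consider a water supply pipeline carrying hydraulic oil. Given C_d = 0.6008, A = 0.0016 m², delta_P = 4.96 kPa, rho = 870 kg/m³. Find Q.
Formula: Q = C_d A \sqrt{\frac{2 \Delta P}{\rho}}
Q = 0.6008·0.0016·√(2·(4.96·1000)/870)·1000 = 3.246 L/s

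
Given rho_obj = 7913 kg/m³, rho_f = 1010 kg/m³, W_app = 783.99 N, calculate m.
Formula: W_{app} = mg\left(1 - \frac{\rho_f}{\rho_{obj}}\right)
Substituting knowns: 783.99 = m·9.81·(1 − 1010/7913)
Solving for m: m = 783.99/(9.81·(1 − 1010/7913)) = 91.61 kg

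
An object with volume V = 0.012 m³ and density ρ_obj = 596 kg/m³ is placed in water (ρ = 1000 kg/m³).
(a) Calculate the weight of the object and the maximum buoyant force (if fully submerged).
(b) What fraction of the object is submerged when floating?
(a) W=rho_obj*g*V=596*9.81*0.012=70.2 N; F_B(max)=rho*g*V=1000*9.81*0.012=117.7 N
(b) Floating fraction=rho_obj/rho=596/1000=0.596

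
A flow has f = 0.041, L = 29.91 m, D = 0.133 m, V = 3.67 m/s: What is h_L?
Formula: h_L = f \frac{L}{D} \frac{V^2}{2g}
h_L = 0.041·(29.91/0.133)·3.67²/(2·9.81) = 6.33 m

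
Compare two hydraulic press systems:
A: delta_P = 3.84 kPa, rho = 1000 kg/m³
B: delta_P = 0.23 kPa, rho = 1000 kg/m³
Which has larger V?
V(A) = 2.771 m/s, V(B) = 0.6782 m/s. Answer: A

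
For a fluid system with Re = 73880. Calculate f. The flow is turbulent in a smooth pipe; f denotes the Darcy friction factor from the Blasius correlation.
Formula: f = \frac{0.316}{Re^{0.25}}
f = 0.316/73880^0.25 = 0.01917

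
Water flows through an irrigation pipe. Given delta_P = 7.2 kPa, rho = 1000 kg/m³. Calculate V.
Formula: V = \sqrt{\frac{2 \Delta P}{\rho}}
V = √(2·(7.2·1000)/1000) = 3.795 m/s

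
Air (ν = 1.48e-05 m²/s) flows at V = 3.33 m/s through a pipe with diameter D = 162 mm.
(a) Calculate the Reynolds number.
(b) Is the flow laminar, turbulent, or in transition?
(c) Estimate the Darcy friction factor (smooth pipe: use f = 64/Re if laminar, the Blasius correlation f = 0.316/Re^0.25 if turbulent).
(a) Re = V·D/ν = 3.33·0.162/1.48e-05 = 36450
(b) Flow regime: turbulent (Re > 4000)
(c) Friction factor: f = 0.316/Re^0.25 = 0.316/36450^0.25 = 0.02287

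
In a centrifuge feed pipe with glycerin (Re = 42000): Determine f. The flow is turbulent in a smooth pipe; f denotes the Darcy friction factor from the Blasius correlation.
Formula: f = \frac{0.316}{Re^{0.25}}
f = 0.316/42000^0.25 = 0.02207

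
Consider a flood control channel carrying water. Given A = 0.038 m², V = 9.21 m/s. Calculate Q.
Formula: Q = A V
Q = 0.038·9.21·1000 = 350 L/s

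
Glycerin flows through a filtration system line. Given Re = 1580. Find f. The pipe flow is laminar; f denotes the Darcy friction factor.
Formula: f = \frac{64}{Re}
f = 64/1580 = 0.04051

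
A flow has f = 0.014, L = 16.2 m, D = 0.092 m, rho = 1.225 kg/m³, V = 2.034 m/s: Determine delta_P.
Formula: \Delta P = f \frac{L}{D} \frac{\rho V^2}{2}
delta_P = 0.014·(16.2/0.092)·0.5·1.225·2.034²/1000 = 0.006247 kPa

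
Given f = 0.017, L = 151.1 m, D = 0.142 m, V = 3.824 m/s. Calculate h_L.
Formula: h_L = f \frac{L}{D} \frac{V^2}{2g}
h_L = 0.017·(151.1/0.142)·3.824²/(2·9.81) = 13.48 m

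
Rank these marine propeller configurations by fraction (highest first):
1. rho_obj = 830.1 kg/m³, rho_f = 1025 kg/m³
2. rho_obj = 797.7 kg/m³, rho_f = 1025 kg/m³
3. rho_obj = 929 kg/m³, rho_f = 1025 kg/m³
Case 1: fraction = 0.8099
Case 2: fraction = 0.7782
Case 3: fraction = 0.9063
Ranking (highest first): 3, 1, 2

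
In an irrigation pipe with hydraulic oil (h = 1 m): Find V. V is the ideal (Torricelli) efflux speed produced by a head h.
Formula: V = \sqrt{2 g h}
V = √(2·9.81·1) = 4.429 m/s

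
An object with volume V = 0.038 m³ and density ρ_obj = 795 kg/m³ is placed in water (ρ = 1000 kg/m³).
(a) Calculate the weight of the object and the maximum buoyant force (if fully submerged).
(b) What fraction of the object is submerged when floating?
(a) W=rho_obj*g*V=795*9.81*0.038=296.4 N; F_B(max)=rho*g*V=1000*9.81*0.038=372.8 N
(b) Floating fraction=rho_obj/rho=795/1000=0.795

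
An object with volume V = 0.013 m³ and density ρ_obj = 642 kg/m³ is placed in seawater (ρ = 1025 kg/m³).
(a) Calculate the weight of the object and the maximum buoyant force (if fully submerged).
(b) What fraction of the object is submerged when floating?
(a) W=rho_obj*g*V=642*9.81*0.013=81.9 N; F_B(max)=rho*g*V=1025*9.81*0.013=130.7 N
(b) Floating fraction=rho_obj/rho=642/1025=0.626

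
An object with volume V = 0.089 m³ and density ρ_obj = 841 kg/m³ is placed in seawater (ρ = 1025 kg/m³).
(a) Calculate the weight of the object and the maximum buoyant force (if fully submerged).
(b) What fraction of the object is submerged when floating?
(a) W=rho_obj*g*V=841*9.81*0.089=734.3 N; F_B(max)=rho*g*V=1025*9.81*0.089=894.9 N
(b) Floating fraction=rho_obj/rho=841/1025=0.820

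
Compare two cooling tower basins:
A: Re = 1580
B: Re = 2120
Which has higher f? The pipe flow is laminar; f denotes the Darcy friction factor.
f(A) = 0.04051, f(B) = 0.03019. Answer: A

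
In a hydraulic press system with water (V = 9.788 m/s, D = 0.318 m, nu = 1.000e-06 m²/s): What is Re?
Formula: Re = \frac{V D}{\nu}
Re = 9.788·0.318/1.000e-06 = 3.113e+06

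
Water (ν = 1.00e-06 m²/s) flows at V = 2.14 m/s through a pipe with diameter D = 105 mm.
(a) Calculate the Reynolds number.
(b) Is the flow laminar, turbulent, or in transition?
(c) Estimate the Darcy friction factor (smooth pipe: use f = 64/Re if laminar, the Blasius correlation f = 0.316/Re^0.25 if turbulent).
(a) Re = V·D/ν = 2.14·0.105/1.00e-06 = 224700
(b) Flow regime: turbulent (Re > 4000)
(c) Friction factor: f = 0.316/Re^0.25 = 0.316/224700^0.25 = 0.01451 (Blasius is strictly valid for Re ≲ 1e5; used here as the smooth-pipe estimate the problem specifies)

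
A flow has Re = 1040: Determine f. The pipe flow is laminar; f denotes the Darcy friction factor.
Formula: f = \frac{64}{Re}
f = 64/1040 = 0.06154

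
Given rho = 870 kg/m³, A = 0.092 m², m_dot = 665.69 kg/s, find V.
Formula: \dot{m} = \rho A V
Substituting knowns: 665.69 = 870·0.092·V
Solving for V: V = 665.69/(870·0.092) = 8.317 m/s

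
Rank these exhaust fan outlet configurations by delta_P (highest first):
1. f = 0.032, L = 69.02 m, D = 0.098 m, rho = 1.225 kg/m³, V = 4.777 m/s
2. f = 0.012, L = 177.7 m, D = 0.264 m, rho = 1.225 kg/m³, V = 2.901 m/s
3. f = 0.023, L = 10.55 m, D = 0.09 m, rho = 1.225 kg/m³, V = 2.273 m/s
Case 1: delta_P = 0.315 kPa
Case 2: delta_P = 0.04164 kPa
Case 3: delta_P = 0.008532 kPa
Ranking (highest first): 1, 2, 3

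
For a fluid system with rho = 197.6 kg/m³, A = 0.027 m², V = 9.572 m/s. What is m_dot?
Formula: \dot{m} = \rho A V
m_dot = 197.6·0.027·9.572 = 51.07 kg/s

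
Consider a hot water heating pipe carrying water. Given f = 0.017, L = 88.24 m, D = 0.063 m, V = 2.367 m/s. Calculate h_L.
Formula: h_L = f \frac{L}{D} \frac{V^2}{2g}
h_L = 0.017·(88.24/0.063)·2.367²/(2·9.81) = 6.799 m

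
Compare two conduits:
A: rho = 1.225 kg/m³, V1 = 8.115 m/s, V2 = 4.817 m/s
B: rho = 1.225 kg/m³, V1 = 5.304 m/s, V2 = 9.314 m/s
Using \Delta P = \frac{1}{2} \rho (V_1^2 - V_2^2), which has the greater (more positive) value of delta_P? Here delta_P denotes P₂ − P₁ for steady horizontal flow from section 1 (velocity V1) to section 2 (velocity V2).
delta_P(A) = 0.02612 kPa, delta_P(B) = -0.0359 kPa. Answer: A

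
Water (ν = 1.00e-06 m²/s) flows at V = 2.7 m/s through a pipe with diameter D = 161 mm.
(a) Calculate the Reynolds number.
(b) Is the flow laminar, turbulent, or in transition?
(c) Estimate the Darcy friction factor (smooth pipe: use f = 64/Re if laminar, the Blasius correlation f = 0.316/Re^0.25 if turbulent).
(a) Re = V·D/ν = 2.7·0.161/1.00e-06 = 434700
(b) Flow regime: turbulent (Re > 4000)
(c) Friction factor: f = 0.316/Re^0.25 = 0.316/434700^0.25 = 0.01231 (Blasius is strictly valid for Re ≲ 1e5; used here as the smooth-pipe estimate the problem specifies)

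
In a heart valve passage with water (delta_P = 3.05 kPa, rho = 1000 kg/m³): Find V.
Formula: V = \sqrt{\frac{2 \Delta P}{\rho}}
V = √(2·(3.05·1000)/1000) = 2.47 m/s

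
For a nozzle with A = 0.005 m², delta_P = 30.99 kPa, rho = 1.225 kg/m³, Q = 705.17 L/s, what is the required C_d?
Formula: Q = C_d A \sqrt{\frac{2 \Delta P}{\rho}}
Substituting knowns: 705.17 = C_d·0.005·√(2·(30.99·1000)/1.225)·1000
Solving for C_d: C_d = (705.17/1000)/(0.005·√(2·(30.99·1000)/1.225)) = 0.627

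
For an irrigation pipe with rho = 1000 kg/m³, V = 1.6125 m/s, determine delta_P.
Formula: V = \sqrt{\frac{2 \Delta P}{\rho}}
Substituting knowns: 1.6125 = √(2·(delta_P·1000)/1000)
Solving for delta_P: delta_P = 1.6125²·1000/2/1000 = 1.3 kPa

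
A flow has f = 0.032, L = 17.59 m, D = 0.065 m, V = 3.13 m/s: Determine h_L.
Formula: h_L = f \frac{L}{D} \frac{V^2}{2g}
h_L = 0.032·(17.59/0.065)·3.13²/(2·9.81) = 4.324 m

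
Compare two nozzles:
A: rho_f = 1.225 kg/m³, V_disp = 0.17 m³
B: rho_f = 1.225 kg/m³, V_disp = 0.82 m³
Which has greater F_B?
F_B(A) = 2.043 N, F_B(B) = 9.854 N. Answer: B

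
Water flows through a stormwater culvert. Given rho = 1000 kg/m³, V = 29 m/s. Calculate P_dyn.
Formula: P_{dyn} = \frac{1}{2} \rho V^2
P_dyn = 0.5·1000·29²/1000 = 420.5 kPa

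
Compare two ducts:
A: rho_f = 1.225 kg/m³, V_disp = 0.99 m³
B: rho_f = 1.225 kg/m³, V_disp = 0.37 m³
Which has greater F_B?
F_B(A) = 11.9 N, F_B(B) = 4.446 N. Answer: A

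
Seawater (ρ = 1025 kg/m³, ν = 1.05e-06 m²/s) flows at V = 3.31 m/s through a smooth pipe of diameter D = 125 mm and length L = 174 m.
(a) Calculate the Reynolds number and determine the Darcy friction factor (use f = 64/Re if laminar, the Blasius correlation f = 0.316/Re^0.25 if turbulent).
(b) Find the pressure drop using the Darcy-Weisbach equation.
(a) Re = V·D/ν = 3.31·0.125/1.05e-06 = 394050 → turbulent (Re > 4000); f = 0.316/Re^0.25 = 0.316/394050^0.25 = 0.012612 (Blasius is strictly valid for Re ≲ 1e5; used here as the smooth-pipe estimate the problem specifies)
(b) Darcy-Weisbach: ΔP = f·(L/D)·½ρV²/1000 = 0.012612·(174/0.125)·½·1025·3.31²/1000 = 98.58 kPa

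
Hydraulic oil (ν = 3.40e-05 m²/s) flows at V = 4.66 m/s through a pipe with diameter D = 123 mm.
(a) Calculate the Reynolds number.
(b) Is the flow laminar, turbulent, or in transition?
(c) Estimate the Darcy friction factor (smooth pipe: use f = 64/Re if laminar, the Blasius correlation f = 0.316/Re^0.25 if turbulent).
(a) Re = V·D/ν = 4.66·0.123/3.40e-05 = 16858
(b) Flow regime: turbulent (Re > 4000)
(c) Friction factor: f = 0.316/Re^0.25 = 0.316/16858^0.25 = 0.02773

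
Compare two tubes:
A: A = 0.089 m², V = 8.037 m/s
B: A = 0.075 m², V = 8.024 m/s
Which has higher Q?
Q(A) = 715.3 L/s, Q(B) = 601.8 L/s. Answer: A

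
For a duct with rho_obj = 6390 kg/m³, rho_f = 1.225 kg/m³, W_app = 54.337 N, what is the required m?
Formula: W_{app} = mg\left(1 - \frac{\rho_f}{\rho_{obj}}\right)
Substituting knowns: 54.337 = m·9.81·(1 − 1.225/6390)
Solving for m: m = 54.337/(9.81·(1 − 1.225/6390)) = 5.54 kg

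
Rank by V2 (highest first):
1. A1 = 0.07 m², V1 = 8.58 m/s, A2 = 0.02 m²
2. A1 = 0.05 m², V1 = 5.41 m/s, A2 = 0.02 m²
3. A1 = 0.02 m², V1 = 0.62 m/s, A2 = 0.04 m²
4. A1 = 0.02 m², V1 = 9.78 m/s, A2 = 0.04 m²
Case 1: V2 = 30.03 m/s
Case 2: V2 = 13.53 m/s
Case 3: V2 = 0.31 m/s
Case 4: V2 = 4.89 m/s
Ranking (highest first): 1, 2, 4, 3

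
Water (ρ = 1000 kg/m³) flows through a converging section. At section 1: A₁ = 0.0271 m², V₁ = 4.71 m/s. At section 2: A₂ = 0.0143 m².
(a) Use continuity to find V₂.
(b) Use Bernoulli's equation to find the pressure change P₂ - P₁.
(a) Continuity: A₁V₁=A₂V₂ -> V₂=A₁V₁/A₂=0.0271*4.71/0.0143=8.93 m/s
(b) Bernoulli: P₂-P₁=0.5*rho*(V₁^2-V₂^2)/1000=0.5*1000*(4.71^2-8.93^2)/1000=-28.78 kPa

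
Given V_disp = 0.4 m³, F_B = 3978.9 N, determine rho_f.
Formula: F_B = \rho_f g V_{disp}
Substituting knowns: 3978.9 = rho_f·9.81·0.4
Solving for rho_f: rho_f = 3978.9/(9.81·0.4) = 1014 kg/m³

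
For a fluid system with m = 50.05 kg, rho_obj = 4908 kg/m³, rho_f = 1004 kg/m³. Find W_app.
Formula: W_{app} = mg\left(1 - \frac{\rho_f}{\rho_{obj}}\right)
W_app = 50.05·9.81·(1 − 1004/4908) = 390.6 N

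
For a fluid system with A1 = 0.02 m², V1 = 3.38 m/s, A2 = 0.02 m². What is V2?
Formula: V_2 = \frac{A_1 V_1}{A_2}
V2 = 0.02·3.38/0.02 = 3.38 m/s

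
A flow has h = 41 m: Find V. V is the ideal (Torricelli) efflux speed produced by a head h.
Formula: V = \sqrt{2 g h}
V = √(2·9.81·41) = 28.36 m/s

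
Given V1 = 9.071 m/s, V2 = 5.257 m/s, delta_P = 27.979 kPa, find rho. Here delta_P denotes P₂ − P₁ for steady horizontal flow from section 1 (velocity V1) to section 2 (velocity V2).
Formula: \Delta P = \frac{1}{2} \rho (V_1^2 - V_2^2)
Substituting knowns: 27.979 = 0.5·rho·(9.071² − 5.257²)/1000
Solving for rho: rho = 2·(27.979·1000)/(9.071² − 5.257²) = 1024 kg/m³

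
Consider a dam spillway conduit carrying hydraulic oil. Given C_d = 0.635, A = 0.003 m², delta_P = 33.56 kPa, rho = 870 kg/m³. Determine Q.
Formula: Q = C_d A \sqrt{\frac{2 \Delta P}{\rho}}
Q = 0.635·0.003·√(2·(33.56·1000)/870)·1000 = 16.73 L/s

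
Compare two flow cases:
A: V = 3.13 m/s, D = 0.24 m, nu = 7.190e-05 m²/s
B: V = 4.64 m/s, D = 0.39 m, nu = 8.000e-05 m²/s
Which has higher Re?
Re(A) = 10448, Re(B) = 22620. Answer: B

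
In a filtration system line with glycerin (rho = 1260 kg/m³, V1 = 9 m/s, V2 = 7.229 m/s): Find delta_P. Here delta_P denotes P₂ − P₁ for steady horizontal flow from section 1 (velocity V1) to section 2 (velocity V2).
Formula: \Delta P = \frac{1}{2} \rho (V_1^2 - V_2^2)
delta_P = 0.5·1260·(9² − 7.229²)/1000 = 18.11 kPa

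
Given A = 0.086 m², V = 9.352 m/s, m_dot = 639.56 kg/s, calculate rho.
Formula: \dot{m} = \rho A V
Substituting knowns: 639.56 = rho·0.086·9.352
Solving for rho: rho = 639.56/(0.086·9.352) = 795.2 kg/m³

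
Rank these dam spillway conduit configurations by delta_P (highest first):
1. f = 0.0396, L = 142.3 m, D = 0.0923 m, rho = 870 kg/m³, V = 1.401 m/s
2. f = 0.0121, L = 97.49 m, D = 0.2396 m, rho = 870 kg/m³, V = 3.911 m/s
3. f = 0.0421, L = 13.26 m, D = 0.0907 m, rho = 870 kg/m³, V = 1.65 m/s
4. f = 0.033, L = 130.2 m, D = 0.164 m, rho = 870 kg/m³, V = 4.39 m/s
Case 1: delta_P = 52.13 kPa
Case 2: delta_P = 32.76 kPa
Case 3: delta_P = 7.289 kPa
Case 4: delta_P = 219.6 kPa
Ranking (highest first): 4, 1, 2, 3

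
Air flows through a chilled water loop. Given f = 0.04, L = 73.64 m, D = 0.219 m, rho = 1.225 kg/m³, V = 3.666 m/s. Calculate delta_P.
Formula: \Delta P = f \frac{L}{D} \frac{\rho V^2}{2}
delta_P = 0.04·(73.64/0.219)·0.5·1.225·3.666²/1000 = 0.1107 kPa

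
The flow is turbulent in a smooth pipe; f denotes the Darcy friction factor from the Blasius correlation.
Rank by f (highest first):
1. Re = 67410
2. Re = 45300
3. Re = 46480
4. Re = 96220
Case 1: f = 0.01961
Case 2: f = 0.02166
Case 3: f = 0.02152
Case 4: f = 0.01794
Ranking (highest first): 2, 3, 1, 4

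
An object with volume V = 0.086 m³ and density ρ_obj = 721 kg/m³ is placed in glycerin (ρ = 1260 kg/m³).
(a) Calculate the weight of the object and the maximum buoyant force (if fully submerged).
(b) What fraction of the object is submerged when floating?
(a) W=rho_obj*g*V=721*9.81*0.086=608.3 N; F_B(max)=rho*g*V=1260*9.81*0.086=1063.0 N
(b) Floating fraction=rho_obj/rho=721/1260=0.572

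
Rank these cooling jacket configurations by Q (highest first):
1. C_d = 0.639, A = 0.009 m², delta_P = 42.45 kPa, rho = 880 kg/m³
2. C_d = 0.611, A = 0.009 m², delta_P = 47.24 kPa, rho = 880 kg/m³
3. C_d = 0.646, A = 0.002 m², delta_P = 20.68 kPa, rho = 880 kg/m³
Case 1: Q = 56.49 L/s
Case 2: Q = 56.98 L/s
Case 3: Q = 8.858 L/s
Ranking (highest first): 2, 1, 3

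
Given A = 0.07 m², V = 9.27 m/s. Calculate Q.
Formula: Q = A V
Q = 0.07·9.27·1000 = 648.9 L/s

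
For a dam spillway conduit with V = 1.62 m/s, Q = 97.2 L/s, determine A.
Formula: Q = A V
Substituting knowns: 97.2 = A·1.62·1000
Solving for A: A = (97.2/1000)/1.62 = 0.06 m²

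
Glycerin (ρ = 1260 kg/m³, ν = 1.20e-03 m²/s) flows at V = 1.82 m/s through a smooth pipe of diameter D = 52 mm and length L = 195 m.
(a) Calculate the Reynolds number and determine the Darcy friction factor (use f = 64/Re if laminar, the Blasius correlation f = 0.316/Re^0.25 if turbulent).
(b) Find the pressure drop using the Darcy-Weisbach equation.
(a) Re = V·D/ν = 1.82·0.052/1.20e-03 = 78.867 → laminar (Re < 2300); f = 64/Re = 64/78.867 = 0.81149
(b) Darcy-Weisbach: ΔP = f·(L/D)·½ρV²/1000 = 0.81149·(195/0.052)·½·1260·1.82²/1000 = 6350 kPa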